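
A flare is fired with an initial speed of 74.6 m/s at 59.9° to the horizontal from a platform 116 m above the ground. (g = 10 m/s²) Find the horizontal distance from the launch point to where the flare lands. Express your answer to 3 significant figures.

543 m

Components: v_x = 74.6 cos 59.9° = 37.41 m/s, v_y = 74.6 sin 59.9° = 64.54 m/s.
Vertical: 0 = 116 + 64.54 t − ½(10) t² ⇒ 5.000 t² − 64.54 t − 116 = 0.
t = [64.54 + √(4165 + 2320)] / 10.00 = 14.51 s.
Horizontal: R = v_x · t = 37.41 × 14.51 = 543 m.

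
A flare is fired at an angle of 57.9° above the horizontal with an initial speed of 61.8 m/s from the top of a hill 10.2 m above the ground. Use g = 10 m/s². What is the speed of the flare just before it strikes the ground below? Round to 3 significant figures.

63.4 m/s

v_x = 61.8 cos 57.9° = 32.84 m/s is unchanged throughout.
For the vertical component, v_y² = v_y0² + 2 g h = (52.35)² + 2×10×10.2 = 2945, so |v_y| = 54.27 m/s.
Impact speed = √(v_x² + v_y²) = √(1078 + 2945) = 63.4 m/s.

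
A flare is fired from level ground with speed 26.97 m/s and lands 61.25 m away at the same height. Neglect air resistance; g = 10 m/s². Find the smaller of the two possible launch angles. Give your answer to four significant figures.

Level-ground range: R = v₀² sin(2θ)/g ⇒ sin 2θ = R g / v₀² = 61.25×10/26.97² = 0.8421.
2θ = arcsin(0.8421) = 57.363° or 180° − 57.363° = 122.637°.
So θ = 28.68° or θ = 61.32°.

28.68°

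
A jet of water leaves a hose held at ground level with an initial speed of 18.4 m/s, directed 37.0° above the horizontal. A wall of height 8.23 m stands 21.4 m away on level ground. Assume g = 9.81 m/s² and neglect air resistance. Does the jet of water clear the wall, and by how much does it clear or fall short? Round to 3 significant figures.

v_x = 18.4 cos 37.0° = 14.69 m/s; v_y0 = 18.4 sin 37.0° = 11.07 m/s.
Time to reach the wall: t = 21.4 / 14.69 = 1.457 s.
Height at that point: y = 11.07×1.457 − 4.905×1.457² = 5.716 m.
That is 8.23 − 5.716 = 2.51 m below the top of the wall, so the jet of water does not clear it.

No — it falls 2.51 m short of clearing the wall.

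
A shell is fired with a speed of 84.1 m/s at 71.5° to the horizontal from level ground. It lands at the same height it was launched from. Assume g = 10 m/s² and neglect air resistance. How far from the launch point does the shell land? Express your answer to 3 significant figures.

426 m

For level ground, R = v₀² sin(2θ) / g.
sin(2 × 71.5°) = sin 143.0° = 0.6018.
R = (84.1)² × 0.6018 / 10 = 426 m.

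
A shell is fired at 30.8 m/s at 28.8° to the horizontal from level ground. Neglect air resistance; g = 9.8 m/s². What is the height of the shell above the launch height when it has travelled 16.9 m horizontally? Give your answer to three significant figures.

v_x = 30.8 cos 28.8° = 26.99 m/s, v_y0 = 30.8 sin 28.8° = 14.84 m/s.
Time to reach x = 16.9 m: t = x / v_x = 16.9 / 26.99 = 0.6262 s.
y = v_y0 t − ½ g t² = 14.84×0.6262 − 4.900×0.6262² = 7.37 m.

7.37 m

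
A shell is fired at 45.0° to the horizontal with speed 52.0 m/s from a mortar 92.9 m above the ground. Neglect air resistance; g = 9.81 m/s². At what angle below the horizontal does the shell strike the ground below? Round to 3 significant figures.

56.9°

v_x = 52.0 cos 45.0° = 36.77 m/s.
At impact |v_y| = √(v_y0² + 2 g h) = √(36.77² + 2×9.81×92.9) = 56.34 m/s.
Angle below horizontal = arctan(|v_y| / v_x) = arctan(56.34 / 36.77) = 56.9°.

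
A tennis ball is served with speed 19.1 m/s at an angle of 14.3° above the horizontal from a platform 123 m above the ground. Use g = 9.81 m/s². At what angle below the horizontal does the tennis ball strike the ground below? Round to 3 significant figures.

69.4°

v_x = 19.1 cos 14.3° = 18.51 m/s.
At impact |v_y| = √(v_y0² + 2 g h) = √(4.718² + 2×9.81×123) = 49.35 m/s.
Angle below horizontal = arctan(|v_y| / v_x) = arctan(49.35 / 18.51) = 69.4°.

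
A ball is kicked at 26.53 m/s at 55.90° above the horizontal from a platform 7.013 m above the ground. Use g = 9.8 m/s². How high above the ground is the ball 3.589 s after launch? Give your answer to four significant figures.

v_y0 = 26.53 sin 55.90° = 21.968 m/s.
y(t) = 7.013 + v_y0 t − ½ g t² = 7.013 + 21.968×3.589 − ½×9.8×3.589² = 22.74 m.

22.74 m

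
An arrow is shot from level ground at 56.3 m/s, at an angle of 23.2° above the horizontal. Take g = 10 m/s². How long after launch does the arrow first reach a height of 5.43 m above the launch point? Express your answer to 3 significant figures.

v_y0 = 56.3 sin 23.2° = 22.18 m/s.
Set y = v_y0 t − ½ g t² = 5.43: 5.000 t² − 22.18 t + 5.43 = 0.
t = [22.18 ± √(492.0 − 108.6)] / 10 = (22.18 ± 19.58) / 10, giving t = 0.260 s or t = 4.18 s.
The arrow is on the way up at the first time, so t = 0.260 s.

0.260 s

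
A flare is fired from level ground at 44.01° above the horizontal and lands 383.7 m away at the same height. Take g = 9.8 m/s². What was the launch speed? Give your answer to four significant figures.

61.34 m/s

On level ground, R = v₀² sin(2θ) / g, so v₀ = √(R g / sin 2θ).
sin(2 × 44.01°) = 0.9994.
v₀ = √(383.7 × 9.8 / 0.9994) = √3762.5 = 61.34 m/s.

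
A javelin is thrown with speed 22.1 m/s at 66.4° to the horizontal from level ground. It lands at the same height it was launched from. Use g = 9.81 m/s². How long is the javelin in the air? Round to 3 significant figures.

Vertical component: v_y = 22.1 sin 66.4° = 20.25 m/s.
For a projectile landing at launch height, time of flight is t = 2 v_y / g = 2 × 20.25 / 9.81 = 4.13 s.

4.13 s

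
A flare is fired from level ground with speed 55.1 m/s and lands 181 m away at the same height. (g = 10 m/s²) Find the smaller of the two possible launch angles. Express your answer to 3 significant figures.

Level-ground range: R = v₀² sin(2θ)/g ⇒ sin 2θ = R g / v₀² = 181×10/55.1² = 0.5962.
2θ = arcsin(0.5962) = 36.60° or 180° − 36.60° = 143.40°.
So θ = 18.3° or θ = 71.7°.

18.3°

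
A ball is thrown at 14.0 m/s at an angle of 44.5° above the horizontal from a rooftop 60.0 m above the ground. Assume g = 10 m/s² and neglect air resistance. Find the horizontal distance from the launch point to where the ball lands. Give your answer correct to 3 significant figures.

Components: v_x = 14.0 cos 44.5° = 9.986 m/s, v_y = 14.0 sin 44.5° = 9.813 m/s.
Vertical: 0 = 60.0 + 9.813 t − ½(10) t² ⇒ 5.000 t² − 9.813 t − 60.0 = 0.
t = [9.813 + √(96.29 + 1200)] / 10.00 = 4.582 s.
Horizontal: R = v_x · t = 9.986 × 4.582 = 45.8 m.

45.8 m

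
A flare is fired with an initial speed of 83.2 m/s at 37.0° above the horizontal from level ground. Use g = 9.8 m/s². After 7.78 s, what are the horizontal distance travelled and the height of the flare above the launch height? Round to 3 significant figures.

x = 517 m, y = 93.0 m

v_x = 83.2 cos 37.0° = 66.45 m/s; v_y0 = 83.2 sin 37.0° = 50.07 m/s.
x = v_x t = 66.45 × 7.78 = 517 m.
y = v_y0 t − ½ g t² = 50.07×7.78 − 4.900×7.78² = 93.0 m.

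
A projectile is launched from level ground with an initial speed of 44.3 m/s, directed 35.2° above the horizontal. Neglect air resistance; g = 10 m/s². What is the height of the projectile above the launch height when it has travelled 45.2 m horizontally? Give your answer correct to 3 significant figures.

24.1 m

v_x = 44.3 cos 35.2° = 36.20 m/s, v_y0 = 44.3 sin 35.2° = 25.54 m/s.
Time to reach x = 45.2 m: t = x / v_x = 45.2 / 36.20 = 1.249 s.
y = v_y0 t − ½ g t² = 25.54×1.249 − 5.000×1.249² = 24.1 m.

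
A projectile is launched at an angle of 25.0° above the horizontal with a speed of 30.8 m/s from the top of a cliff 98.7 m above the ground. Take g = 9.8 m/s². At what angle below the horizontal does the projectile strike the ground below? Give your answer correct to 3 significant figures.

v_x = 30.8 cos 25.0° = 27.91 m/s.
At impact |v_y| = √(v_y0² + 2 g h) = √(13.02² + 2×9.8×98.7) = 45.87 m/s.
Angle below horizontal = arctan(|v_y| / v_x) = arctan(45.87 / 27.91) = 58.7°.

58.7°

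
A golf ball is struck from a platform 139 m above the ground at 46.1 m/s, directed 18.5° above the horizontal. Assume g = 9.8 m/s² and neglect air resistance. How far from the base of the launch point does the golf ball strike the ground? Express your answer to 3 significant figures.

Components: v_x = 46.1 cos 18.5° = 43.72 m/s, v_y = 46.1 sin 18.5° = 14.63 m/s.
Vertical: 0 = 139 + 14.63 t − ½(9.8) t² ⇒ 4.900 t² − 14.63 t − 139 = 0.
t = [14.63 + √(214.0 + 2724)] / 9.800 = 7.024 s.
Horizontal: R = v_x · t = 43.72 × 7.024 = 307 m.

307 m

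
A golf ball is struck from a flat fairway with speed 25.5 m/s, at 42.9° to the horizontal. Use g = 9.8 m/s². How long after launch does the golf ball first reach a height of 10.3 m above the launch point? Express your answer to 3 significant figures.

v_y0 = 25.5 sin 42.9° = 17.36 m/s.
Set y = v_y0 t − ½ g t² = 10.3: 4.900 t² − 17.36 t + 10.3 = 0.
t = [17.36 ± √(301.4 − 201.9)] / 9.8 = (17.36 ± 9.975) / 9.8, giving t = 0.754 s or t = 2.79 s.
The golf ball is on the way up at the first time, so t = 0.754 s.

0.754 s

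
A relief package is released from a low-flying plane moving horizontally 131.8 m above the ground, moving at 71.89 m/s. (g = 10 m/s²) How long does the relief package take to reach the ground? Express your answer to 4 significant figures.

The horizontal speed doesn't affect the fall. With v_y0 = 0, h = ½ g t².
t = √(2 × 131.8 / 10) = √26.360 = 5.134 s.

5.134 s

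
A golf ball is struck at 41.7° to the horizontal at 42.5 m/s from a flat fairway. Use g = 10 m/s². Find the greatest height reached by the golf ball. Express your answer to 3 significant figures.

Vertical component of launch velocity: v_y = 42.5 sin 41.7° = 28.27 m/s.
At the highest point the vertical velocity is zero, so v_y² = 2 g h_max.
h_max = (28.27)² / (2 × 10) = 799.2 / 20.00 = 40.0 m.

40.0 m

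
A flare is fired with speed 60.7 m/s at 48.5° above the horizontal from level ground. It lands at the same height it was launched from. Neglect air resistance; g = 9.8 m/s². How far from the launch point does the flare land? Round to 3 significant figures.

373 m

For level ground, R = v₀² sin(2θ) / g.
sin(2 × 48.5°) = sin 97.00° = 0.9925.
R = (60.7)² × 0.9925 / 9.8 = 373 m.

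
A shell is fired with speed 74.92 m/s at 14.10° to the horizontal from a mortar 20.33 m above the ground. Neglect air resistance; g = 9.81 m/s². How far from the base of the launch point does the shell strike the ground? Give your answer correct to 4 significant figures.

335.6 m

Components: v_x = 74.92 cos 14.10° = 72.663 m/s, v_y = 74.92 sin 14.10° = 18.252 m/s.
Vertical: 0 = 20.33 + 18.252 t − ½(9.81) t² ⇒ 4.905 t² − 18.252 t − 20.33 = 0.
t = [18.252 + √(333.14 + 398.87)] / 9.810 = 4.6185 s.
Horizontal: R = v_x · t = 72.663 × 4.6185 = 335.6 m.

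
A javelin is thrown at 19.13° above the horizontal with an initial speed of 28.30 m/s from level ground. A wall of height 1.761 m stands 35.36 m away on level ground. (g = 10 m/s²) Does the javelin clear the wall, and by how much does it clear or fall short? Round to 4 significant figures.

v_x = 28.30 cos 19.13° = 26.737 m/s; v_y0 = 28.30 sin 19.13° = 9.2743 m/s.
Time to reach the wall: t = 35.36 / 26.737 = 1.3225 s.
Height at that point: y = 9.2743×1.3225 − 5.000×1.3225² = 3.5202 m.
That is 3.5202 − 1.761 = 1.759 m above the top of the wall, so the javelin clears it.

Yes — it clears the wall by 1.759 m.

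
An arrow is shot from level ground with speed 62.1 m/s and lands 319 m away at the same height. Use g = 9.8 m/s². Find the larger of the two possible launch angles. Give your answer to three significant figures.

Level-ground range: R = v₀² sin(2θ)/g ⇒ sin 2θ = R g / v₀² = 319×9.8/62.1² = 0.8107.
2θ = arcsin(0.8107) = 54.16° or 180° − 54.16° = 125.84°.
So θ = 27.1° or θ = 62.9°.

62.9°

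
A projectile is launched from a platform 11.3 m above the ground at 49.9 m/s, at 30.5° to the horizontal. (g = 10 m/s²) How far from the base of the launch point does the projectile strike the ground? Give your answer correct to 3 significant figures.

Components: v_x = 49.9 cos 30.5° = 43.00 m/s, v_y = 49.9 sin 30.5° = 25.33 m/s.
Vertical: 0 = 11.3 + 25.33 t − ½(10) t² ⇒ 5.000 t² − 25.33 t − 11.3 = 0.
t = [25.33 + √(641.6 + 226.0)] / 10.00 = 5.479 s.
Horizontal: R = v_x · t = 43.00 × 5.479 = 236 m.

236 m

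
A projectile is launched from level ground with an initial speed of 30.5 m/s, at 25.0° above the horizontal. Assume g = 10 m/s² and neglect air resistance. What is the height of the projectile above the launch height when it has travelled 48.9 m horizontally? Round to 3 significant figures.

v_x = 30.5 cos 25.0° = 27.64 m/s, v_y0 = 30.5 sin 25.0° = 12.89 m/s.
Time to reach x = 48.9 m: t = x / v_x = 48.9 / 27.64 = 1.769 s.
y = v_y0 t − ½ g t² = 12.89×1.769 − 5.000×1.769² = 7.16 m.

7.16 m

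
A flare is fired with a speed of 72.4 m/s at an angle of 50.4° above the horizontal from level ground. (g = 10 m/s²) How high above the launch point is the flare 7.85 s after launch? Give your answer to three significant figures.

v_y0 = 72.4 sin 50.4° = 55.79 m/s.
y(t) = v_y0 t − ½ g t² = 55.79×7.85 − 5.000×7.85² = 130 m.

130 m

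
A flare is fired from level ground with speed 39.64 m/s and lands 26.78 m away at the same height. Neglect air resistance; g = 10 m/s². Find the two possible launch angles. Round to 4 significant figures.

Level-ground range: R = v₀² sin(2θ)/g ⇒ sin 2θ = R g / v₀² = 26.78×10/39.64² = 0.1704.
2θ = arcsin(0.1704) = 9.8111° or 180° − 9.8111° = 170.1889°.
So θ = 4.906° or θ = 85.09°.

4.906° and 85.09°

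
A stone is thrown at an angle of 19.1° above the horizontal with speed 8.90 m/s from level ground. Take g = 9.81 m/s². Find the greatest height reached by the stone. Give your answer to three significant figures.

0.432 m

Vertical component of launch velocity: v_y = 8.90 sin 19.1° = 2.912 m/s.
At the highest point the vertical velocity is zero, so v_y² = 2 g h_max.
h_max = (2.912)² / (2 × 9.81) = 8.480 / 19.62 = 0.432 m.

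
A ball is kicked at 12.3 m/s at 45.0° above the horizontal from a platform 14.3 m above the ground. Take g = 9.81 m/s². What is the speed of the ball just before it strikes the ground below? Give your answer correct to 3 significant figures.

v_x = 12.3 cos 45.0° = 8.697 m/s is unchanged throughout.
For the vertical component, v_y² = v_y0² + 2 g h = (8.697)² + 2×9.81×14.3 = 356.2, so |v_y| = 18.87 m/s.
Impact speed = √(v_x² + v_y²) = √(75.64 + 356.2) = 20.8 m/s.

20.8 m/s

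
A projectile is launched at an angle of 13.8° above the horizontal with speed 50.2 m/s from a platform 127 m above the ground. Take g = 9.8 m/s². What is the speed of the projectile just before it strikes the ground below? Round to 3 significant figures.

70.8 m/s

v_x = 50.2 cos 13.8° = 48.75 m/s is unchanged throughout.
For the vertical component, v_y² = v_y0² + 2 g h = (11.97)² + 2×9.8×127 = 2632, so |v_y| = 51.30 m/s.
Impact speed = √(v_x² + v_y²) = √(2377 + 2632) = 70.8 m/s.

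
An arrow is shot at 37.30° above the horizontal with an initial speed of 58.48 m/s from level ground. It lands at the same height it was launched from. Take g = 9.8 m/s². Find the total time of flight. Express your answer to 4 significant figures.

7.232 s

Vertical component: v_y = 58.48 sin 37.30° = 35.438 m/s.
For a projectile landing at launch height, time of flight is t = 2 v_y / g = 2 × 35.438 / 9.8 = 7.232 s.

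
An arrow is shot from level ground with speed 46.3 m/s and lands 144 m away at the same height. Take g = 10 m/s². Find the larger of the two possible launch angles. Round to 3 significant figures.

68.9°

Level-ground range: R = v₀² sin(2θ)/g ⇒ sin 2θ = R g / v₀² = 144×10/46.3² = 0.6717.
2θ = arcsin(0.6717) = 42.20° or 180° − 42.20° = 137.80°.
So θ = 21.1° or θ = 68.9°.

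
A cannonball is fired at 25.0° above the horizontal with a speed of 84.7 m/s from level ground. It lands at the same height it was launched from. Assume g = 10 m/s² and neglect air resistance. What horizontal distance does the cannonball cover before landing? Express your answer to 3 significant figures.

Components: v_x = 84.7 cos 25.0° = 76.76 m/s, v_y = 84.7 sin 25.0° = 35.80 m/s.
Time of flight (same landing height): t = 2 v_y / g = 2 × 35.80 / 10 = 7.160 s.
Range: R = v_x · t = 76.76 × 7.160 = 550 m.

550 m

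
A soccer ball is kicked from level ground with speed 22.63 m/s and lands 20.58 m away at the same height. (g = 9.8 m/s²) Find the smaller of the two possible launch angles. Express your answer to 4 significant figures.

Level-ground range: R = v₀² sin(2θ)/g ⇒ sin 2θ = R g / v₀² = 20.58×9.8/22.63² = 0.3938.
2θ = arcsin(0.3938) = 23.191° or 180° − 23.191° = 156.809°.
So θ = 11.60° or θ = 78.40°.

11.60°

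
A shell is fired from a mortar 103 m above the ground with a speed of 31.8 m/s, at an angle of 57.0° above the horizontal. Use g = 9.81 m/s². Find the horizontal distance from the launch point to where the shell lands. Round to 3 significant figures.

Components: v_x = 31.8 cos 57.0° = 17.32 m/s, v_y = 31.8 sin 57.0° = 26.67 m/s.
Vertical: 0 = 103 + 26.67 t − ½(9.81) t² ⇒ 4.905 t² − 26.67 t − 103 = 0.
t = [26.67 + √(711.3 + 2021)] / 9.810 = 8.047 s.
Horizontal: R = v_x · t = 17.32 × 8.047 = 139 m.

139 m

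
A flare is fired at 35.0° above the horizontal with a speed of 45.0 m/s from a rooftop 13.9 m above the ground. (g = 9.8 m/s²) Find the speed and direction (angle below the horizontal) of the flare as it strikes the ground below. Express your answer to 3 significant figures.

v_x = 45.0 cos 35.0° = 36.86 m/s (constant).
|v_y| at impact = √((25.81)² + 2×9.8×13.9) = 30.64 m/s.
Speed = √(36.86² + 30.64²) = 47.9 m/s; angle = arctan(30.64/36.86) = 39.7° below horizontal.

47.9 m/s at 39.7° below the horizontal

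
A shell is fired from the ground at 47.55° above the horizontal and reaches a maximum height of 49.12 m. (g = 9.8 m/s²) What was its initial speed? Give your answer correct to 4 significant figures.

42.05 m/s

At maximum height v_y = 0, so (v₀ sin θ)² = 2 g H.
v₀ sin 47.55° = √(2 × 9.8 × 49.12) = 31.028 m/s.
v₀ = 31.028 / sin 47.55° = 31.028 / 0.7379 = 42.05 m/s.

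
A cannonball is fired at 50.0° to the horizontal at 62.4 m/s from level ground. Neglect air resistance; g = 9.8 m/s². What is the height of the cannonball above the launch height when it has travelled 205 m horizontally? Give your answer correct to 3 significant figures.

116 m

v_x = 62.4 cos 50.0° = 40.11 m/s, v_y0 = 62.4 sin 50.0° = 47.80 m/s.
Time to reach x = 205 m: t = x / v_x = 205 / 40.11 = 5.111 s.
y = v_y0 t − ½ g t² = 47.80×5.111 − 4.900×5.111² = 116 m.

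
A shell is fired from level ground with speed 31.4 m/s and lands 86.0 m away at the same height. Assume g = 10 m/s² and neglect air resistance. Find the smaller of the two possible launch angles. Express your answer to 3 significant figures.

Level-ground range: R = v₀² sin(2θ)/g ⇒ sin 2θ = R g / v₀² = 86.0×10/31.4² = 0.8722.
2θ = arcsin(0.8722) = 60.72° or 180° − 60.72° = 119.28°.
So θ = 30.4° or θ = 59.6°.

30.4°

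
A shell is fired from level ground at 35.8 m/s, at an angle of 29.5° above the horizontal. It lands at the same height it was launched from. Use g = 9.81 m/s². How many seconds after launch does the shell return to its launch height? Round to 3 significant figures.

Vertical component: v_y = 35.8 sin 29.5° = 17.63 m/s.
For a projectile landing at launch height, time of flight is t = 2 v_y / g = 2 × 17.63 / 9.81 = 3.59 s.

3.59 s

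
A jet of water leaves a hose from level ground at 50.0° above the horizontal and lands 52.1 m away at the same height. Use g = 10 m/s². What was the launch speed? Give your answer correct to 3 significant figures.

On level ground, R = v₀² sin(2θ) / g, so v₀ = √(R g / sin 2θ).
sin(2 × 50.0°) = 0.9848.
v₀ = √(52.1 × 10 / 0.9848) = √529.0 = 23.0 m/s.

23.0 m/s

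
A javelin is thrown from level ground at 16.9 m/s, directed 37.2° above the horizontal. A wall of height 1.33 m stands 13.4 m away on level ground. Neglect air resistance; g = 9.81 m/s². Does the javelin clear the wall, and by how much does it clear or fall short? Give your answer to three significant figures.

Yes — it clears the wall by 3.98 m.

v_x = 16.9 cos 37.2° = 13.46 m/s; v_y0 = 16.9 sin 37.2° = 10.22 m/s.
Time to reach the wall: t = 13.4 / 13.46 = 0.9955 s.
Height at that point: y = 10.22×0.9955 − 4.905×0.9955² = 5.313 m.
That is 5.313 − 1.33 = 3.98 m above the top of the wall, so the javelin clears it.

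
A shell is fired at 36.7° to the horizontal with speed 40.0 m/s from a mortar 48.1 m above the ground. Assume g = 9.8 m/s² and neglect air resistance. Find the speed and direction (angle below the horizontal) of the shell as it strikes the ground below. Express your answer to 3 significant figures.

v_x = 40.0 cos 36.7° = 32.07 m/s (constant).
|v_y| at impact = √((23.91)² + 2×9.8×48.1) = 38.92 m/s.
Speed = √(32.07² + 38.92²) = 50.4 m/s; angle = arctan(38.92/32.07) = 50.5° below horizontal.

50.4 m/s at 50.5° below the horizontal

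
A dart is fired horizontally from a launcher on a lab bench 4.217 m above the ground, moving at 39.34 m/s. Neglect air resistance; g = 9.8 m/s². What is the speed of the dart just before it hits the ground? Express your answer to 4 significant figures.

40.38 m/s

Fall time: t = √(2 × 4.217 / 9.8) = 0.92769 s.
At impact: v_x = 39.34 m/s (unchanged), v_y = g t = 9.8 × 0.92769 = 9.0914 m/s.
Speed = √(v_x² + v_y²) = √(1547.6 + 82.654) = 40.38 m/s.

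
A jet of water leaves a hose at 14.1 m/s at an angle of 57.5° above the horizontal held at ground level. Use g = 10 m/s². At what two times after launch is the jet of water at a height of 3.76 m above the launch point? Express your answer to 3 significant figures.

v_y0 = 14.1 sin 57.5° = 11.89 m/s.
Set y = v_y0 t − ½ g t² = 3.76: 5.000 t² − 11.89 t + 3.76 = 0.
t = [11.89 ± √(141.4 − 75.20)] / 10 = (11.89 ± 8.136) / 10, giving t = 0.375 s or t = 2.00 s.
So the jet of water is at 3.76 m at t = 0.375 s (rising) and t = 2.00 s (falling).

0.375 s and 2.00 s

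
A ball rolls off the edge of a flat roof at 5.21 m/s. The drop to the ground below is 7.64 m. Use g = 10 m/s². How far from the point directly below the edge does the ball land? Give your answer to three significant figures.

Initial vertical velocity is zero, so the fall time comes from h = ½ g t²: t = √(2 × 7.64 / 10) = 1.236 s.
Horizontal motion is uniform at 5.21 m/s, so x = 5.21 × 1.236 = 6.44 m.

6.44 m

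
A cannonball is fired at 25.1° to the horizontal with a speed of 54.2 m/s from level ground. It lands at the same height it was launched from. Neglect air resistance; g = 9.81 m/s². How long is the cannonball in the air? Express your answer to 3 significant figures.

4.69 s

Vertical component: v_y = 54.2 sin 25.1° = 22.99 m/s.
For a projectile landing at launch height, time of flight is t = 2 v_y / g = 2 × 22.99 / 9.81 = 4.69 s.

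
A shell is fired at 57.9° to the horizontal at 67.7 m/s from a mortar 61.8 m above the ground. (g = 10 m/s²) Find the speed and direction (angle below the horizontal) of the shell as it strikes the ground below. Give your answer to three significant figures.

76.3 m/s at 61.9° below the horizontal

v_x = 67.7 cos 57.9° = 35.98 m/s (constant).
|v_y| at impact = √((57.35)² + 2×10×61.8) = 67.27 m/s.
Speed = √(35.98² + 67.27²) = 76.3 m/s; angle = arctan(67.27/35.98) = 61.9° below horizontal.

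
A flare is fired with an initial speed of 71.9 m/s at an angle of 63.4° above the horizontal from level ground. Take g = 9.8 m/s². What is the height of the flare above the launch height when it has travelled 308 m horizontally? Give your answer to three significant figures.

167 m

v_x = 71.9 cos 63.4° = 32.19 m/s, v_y0 = 71.9 sin 63.4° = 64.29 m/s.
Time to reach x = 308 m: t = x / v_x = 308 / 32.19 = 9.568 s.
y = v_y0 t − ½ g t² = 64.29×9.568 − 4.900×9.568² = 167 m.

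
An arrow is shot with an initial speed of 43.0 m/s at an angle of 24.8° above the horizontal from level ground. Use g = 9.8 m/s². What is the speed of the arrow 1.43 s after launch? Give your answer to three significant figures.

v_x = 43.0 cos 24.8° = 39.03 m/s (constant).
v_y(t) = 43.0 sin 24.8° − g t = 18.04 − 9.8 × 1.43 = 4.026 m/s.
Speed = √(v_x² + v_y²) = √(1523 + 16.21) = 39.2 m/s.

39.2 m/s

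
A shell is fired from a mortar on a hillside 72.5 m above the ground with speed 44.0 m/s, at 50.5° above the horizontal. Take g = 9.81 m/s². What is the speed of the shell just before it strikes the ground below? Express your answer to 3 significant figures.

v_x = 44.0 cos 50.5° = 27.99 m/s is unchanged throughout.
For the vertical component, v_y² = v_y0² + 2 g h = (33.95)² + 2×9.81×72.5 = 2575, so |v_y| = 50.74 m/s.
Impact speed = √(v_x² + v_y²) = √(783.4 + 2575) = 58.0 m/s.

58.0 m/s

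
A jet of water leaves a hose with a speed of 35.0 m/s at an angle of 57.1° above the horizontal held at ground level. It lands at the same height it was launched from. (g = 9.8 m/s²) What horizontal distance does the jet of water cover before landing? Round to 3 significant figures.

114 m

For level ground, R = v₀² sin(2θ) / g.
sin(2 × 57.1°) = sin 114.2° = 0.9121.
R = (35.0)² × 0.9121 / 9.8 = 114 m.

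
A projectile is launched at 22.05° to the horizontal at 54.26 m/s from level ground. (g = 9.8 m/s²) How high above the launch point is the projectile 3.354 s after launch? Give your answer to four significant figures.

v_y0 = 54.26 sin 22.05° = 20.370 m/s.
y(t) = v_y0 t − ½ g t² = 20.370×3.354 − 4.900×3.354² = 13.20 m.

13.20 m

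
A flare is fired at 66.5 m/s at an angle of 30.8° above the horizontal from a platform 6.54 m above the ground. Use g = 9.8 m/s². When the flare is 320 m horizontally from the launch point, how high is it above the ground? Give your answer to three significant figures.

43.5 m

v_x = 66.5 cos 30.8° = 57.12 m/s, v_y0 = 66.5 sin 30.8° = 34.05 m/s.
Time to reach x = 320 m: t = x / v_x = 320 / 57.12 = 5.602 s.
y = 6.54 + v_y0 t − ½ g t² = 6.54 + 34.05×5.602 − 4.900×5.602² = 43.5 m.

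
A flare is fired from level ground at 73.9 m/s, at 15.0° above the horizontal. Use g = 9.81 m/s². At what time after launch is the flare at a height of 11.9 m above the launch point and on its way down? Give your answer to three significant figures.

v_y0 = 73.9 sin 15.0° = 19.13 m/s.
Set y = v_y0 t − ½ g t² = 11.9: 4.905 t² − 19.13 t + 11.9 = 0.
t = [19.13 ± √(366.0 − 233.5)] / 9.81 = (19.13 ± 11.51) / 9.81, giving t = 0.777 s or t = 3.12 s.
On the way down corresponds to the larger root: t = 3.12 s.

3.12 s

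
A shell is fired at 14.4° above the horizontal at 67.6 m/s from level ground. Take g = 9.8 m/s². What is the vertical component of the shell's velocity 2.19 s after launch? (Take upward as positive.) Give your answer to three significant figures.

-4.65 m/s

Initial vertical component: v_y0 = 67.6 sin 14.4° = 16.81 m/s.
v_y(t) = v_y0 − g t = 16.81 − 9.8 × 2.19 = -4.65 m/s.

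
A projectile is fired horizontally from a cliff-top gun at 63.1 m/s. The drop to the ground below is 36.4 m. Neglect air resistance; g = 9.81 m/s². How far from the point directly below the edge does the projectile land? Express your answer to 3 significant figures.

172 m

Initial vertical velocity is zero, so the fall time comes from h = ½ g t²: t = √(2 × 36.4 / 9.81) = 2.724 s.
Horizontal motion is uniform at 63.1 m/s, so x = 63.1 × 2.724 = 172 m.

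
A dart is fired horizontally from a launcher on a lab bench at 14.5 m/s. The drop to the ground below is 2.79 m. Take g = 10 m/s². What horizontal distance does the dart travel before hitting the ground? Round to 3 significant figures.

10.8 m

Initial vertical velocity is zero, so the fall time comes from h = ½ g t²: t = √(2 × 2.79 / 10) = 0.7470 s.
Horizontal motion is uniform at 14.5 m/s, so x = 14.5 × 0.7470 = 10.8 m.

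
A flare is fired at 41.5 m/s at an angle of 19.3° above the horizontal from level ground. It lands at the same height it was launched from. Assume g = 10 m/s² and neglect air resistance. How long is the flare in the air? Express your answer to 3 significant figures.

Vertical component: v_y = 41.5 sin 19.3° = 13.72 m/s.
For a projectile landing at launch height, time of flight is t = 2 v_y / g = 2 × 13.72 / 10 = 2.74 s.

2.74 s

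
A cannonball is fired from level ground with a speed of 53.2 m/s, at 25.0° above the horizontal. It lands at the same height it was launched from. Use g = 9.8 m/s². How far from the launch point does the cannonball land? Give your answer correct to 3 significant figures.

221 m

For level ground, R = v₀² sin(2θ) / g.
sin(2 × 25.0°) = sin 50.00° = 0.7660.
R = (53.2)² × 0.7660 / 9.8 = 221 m.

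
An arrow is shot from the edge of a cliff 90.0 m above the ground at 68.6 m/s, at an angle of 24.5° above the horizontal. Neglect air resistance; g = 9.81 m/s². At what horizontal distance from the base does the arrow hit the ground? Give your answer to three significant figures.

504 m

Components: v_x = 68.6 cos 24.5° = 62.42 m/s, v_y = 68.6 sin 24.5° = 28.45 m/s.
Vertical: 0 = 90.0 + 28.45 t − ½(9.81) t² ⇒ 4.905 t² − 28.45 t − 90.0 = 0.
t = [28.45 + √(809.4 + 1766)] / 9.810 = 8.073 s.
Horizontal: R = v_x · t = 62.42 × 8.073 = 504 m.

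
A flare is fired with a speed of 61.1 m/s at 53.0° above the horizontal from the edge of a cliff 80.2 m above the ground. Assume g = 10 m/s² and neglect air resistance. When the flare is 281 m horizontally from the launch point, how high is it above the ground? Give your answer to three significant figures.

v_x = 61.1 cos 53.0° = 36.77 m/s, v_y0 = 61.1 sin 53.0° = 48.80 m/s.
Time to reach x = 281 m: t = x / v_x = 281 / 36.77 = 7.642 s.
y = 80.2 + v_y0 t − ½ g t² = 80.2 + 48.80×7.642 − 5.000×7.642² = 161 m.

161 m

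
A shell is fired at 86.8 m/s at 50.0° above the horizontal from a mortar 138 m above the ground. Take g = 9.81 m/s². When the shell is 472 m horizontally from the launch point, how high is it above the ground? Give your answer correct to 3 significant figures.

349 m

v_x = 86.8 cos 50.0° = 55.79 m/s, v_y0 = 86.8 sin 50.0° = 66.49 m/s.
Time to reach x = 472 m: t = x / v_x = 472 / 55.79 = 8.460 s.
y = 138 + v_y0 t − ½ g t² = 138 + 66.49×8.460 − 4.905×8.460² = 349 m.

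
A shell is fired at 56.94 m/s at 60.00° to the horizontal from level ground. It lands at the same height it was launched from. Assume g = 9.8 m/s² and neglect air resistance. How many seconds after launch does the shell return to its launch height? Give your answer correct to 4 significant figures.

Vertical component: v_y = 56.94 sin 60.00° = 49.311 m/s.
For a projectile landing at launch height, time of flight is t = 2 v_y / g = 2 × 49.311 / 9.8 = 10.06 s.

10.06 s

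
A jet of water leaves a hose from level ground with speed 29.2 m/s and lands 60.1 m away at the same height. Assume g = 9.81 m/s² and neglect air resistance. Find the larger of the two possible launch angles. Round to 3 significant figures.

Level-ground range: R = v₀² sin(2θ)/g ⇒ sin 2θ = R g / v₀² = 60.1×9.81/29.2² = 0.6915.
2θ = arcsin(0.6915) = 43.75° or 180° − 43.75° = 136.25°.
So θ = 21.9° or θ = 68.1°.

68.1°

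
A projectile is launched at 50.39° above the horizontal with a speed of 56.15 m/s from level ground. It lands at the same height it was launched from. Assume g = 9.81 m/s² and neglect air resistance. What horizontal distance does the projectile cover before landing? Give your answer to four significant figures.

315.7 m

Components: v_x = 56.15 cos 50.39° = 35.799 m/s, v_y = 56.15 sin 50.39° = 43.258 m/s.
Time of flight (same landing height): t = 2 v_y / g = 2 × 43.258 / 9.81 = 8.8192 s.
Range: R = v_x · t = 35.799 × 8.8192 = 315.7 m.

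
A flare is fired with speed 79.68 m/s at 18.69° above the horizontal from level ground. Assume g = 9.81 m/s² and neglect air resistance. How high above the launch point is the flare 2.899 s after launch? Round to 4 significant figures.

32.80 m

v_y0 = 79.68 sin 18.69° = 25.533 m/s.
y(t) = v_y0 t − ½ g t² = 25.533×2.899 − 4.905×2.899² = 32.80 m.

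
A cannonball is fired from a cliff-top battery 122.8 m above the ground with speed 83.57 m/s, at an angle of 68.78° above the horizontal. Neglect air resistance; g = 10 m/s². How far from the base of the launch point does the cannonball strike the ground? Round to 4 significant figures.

514.9 m

Components: v_x = 83.57 cos 68.78° = 30.248 m/s, v_y = 83.57 sin 68.78° = 77.904 m/s.
Vertical: 0 = 122.8 + 77.904 t − ½(10) t² ⇒ 5.000 t² − 77.904 t − 122.8 = 0.
t = [77.904 + √(6069.0 + 2456.0)] / 10.00 = 17.023 s.
Horizontal: R = v_x · t = 30.248 × 17.023 = 514.9 m.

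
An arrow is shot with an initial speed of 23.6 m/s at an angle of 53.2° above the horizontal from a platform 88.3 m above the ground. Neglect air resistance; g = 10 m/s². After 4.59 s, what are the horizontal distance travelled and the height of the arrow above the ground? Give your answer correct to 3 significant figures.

x = 64.9 m, y = 69.7 m

v_x = 23.6 cos 53.2° = 14.14 m/s; v_y0 = 23.6 sin 53.2° = 18.90 m/s.
x = v_x t = 14.14 × 4.59 = 64.9 m.
y = 88.3 + v_y0 t − ½ g t² = 69.7 m.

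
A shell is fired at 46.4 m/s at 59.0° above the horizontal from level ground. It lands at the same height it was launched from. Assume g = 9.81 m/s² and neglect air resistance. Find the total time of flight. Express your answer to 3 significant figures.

Vertical component: v_y = 46.4 sin 59.0° = 39.77 m/s.
For a projectile landing at launch height, time of flight is t = 2 v_y / g = 2 × 39.77 / 9.81 = 8.11 s.

8.11 s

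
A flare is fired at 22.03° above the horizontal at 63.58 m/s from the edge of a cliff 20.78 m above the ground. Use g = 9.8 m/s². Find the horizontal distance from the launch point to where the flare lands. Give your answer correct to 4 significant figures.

331.3 m

Components: v_x = 63.58 cos 22.03° = 58.938 m/s, v_y = 63.58 sin 22.03° = 23.848 m/s.
Vertical: 0 = 20.78 + 23.848 t − ½(9.8) t² ⇒ 4.900 t² − 23.848 t − 20.78 = 0.
t = [23.848 + √(568.73 + 407.29)] / 9.800 = 5.6214 s.
Horizontal: R = v_x · t = 58.938 × 5.6214 = 331.3 m.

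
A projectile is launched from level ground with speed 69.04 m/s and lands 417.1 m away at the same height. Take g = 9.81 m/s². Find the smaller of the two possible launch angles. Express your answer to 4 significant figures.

29.57°

Level-ground range: R = v₀² sin(2θ)/g ⇒ sin 2θ = R g / v₀² = 417.1×9.81/69.04² = 0.8584.
2θ = arcsin(0.8584) = 59.137° or 180° − 59.137° = 120.863°.
So θ = 29.57° or θ = 60.43°.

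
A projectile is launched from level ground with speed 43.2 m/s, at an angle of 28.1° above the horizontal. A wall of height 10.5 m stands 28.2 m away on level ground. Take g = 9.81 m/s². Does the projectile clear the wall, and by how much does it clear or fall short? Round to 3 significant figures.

v_x = 43.2 cos 28.1° = 38.11 m/s; v_y0 = 43.2 sin 28.1° = 20.35 m/s.
Time to reach the wall: t = 28.2 / 38.11 = 0.7400 s.
Height at that point: y = 20.35×0.7400 − 4.905×0.7400² = 12.37 m.
That is 12.37 − 10.5 = 1.87 m above the top of the wall, so the projectile clears it.

Yes — it clears the wall by 1.87 m.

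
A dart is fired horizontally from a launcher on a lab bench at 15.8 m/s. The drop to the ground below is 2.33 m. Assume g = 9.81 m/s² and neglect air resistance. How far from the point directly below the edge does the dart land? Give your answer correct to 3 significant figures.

Initial vertical velocity is zero, so the fall time comes from h = ½ g t²: t = √(2 × 2.33 / 9.81) = 0.6892 s.
Horizontal motion is uniform at 15.8 m/s, so x = 15.8 × 0.6892 = 10.9 m.

10.9 m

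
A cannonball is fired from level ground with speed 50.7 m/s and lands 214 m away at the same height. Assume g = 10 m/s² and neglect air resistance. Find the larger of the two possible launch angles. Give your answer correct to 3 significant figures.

61.8°

Level-ground range: R = v₀² sin(2θ)/g ⇒ sin 2θ = R g / v₀² = 214×10/50.7² = 0.8325.
2θ = arcsin(0.8325) = 56.36° or 180° − 56.36° = 123.64°.
So θ = 28.2° or θ = 61.8°.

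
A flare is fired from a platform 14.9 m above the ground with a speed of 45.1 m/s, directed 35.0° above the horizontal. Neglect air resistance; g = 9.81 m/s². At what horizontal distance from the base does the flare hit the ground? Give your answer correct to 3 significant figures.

Components: v_x = 45.1 cos 35.0° = 36.94 m/s, v_y = 45.1 sin 35.0° = 25.87 m/s.
Vertical: 0 = 14.9 + 25.87 t − ½(9.81) t² ⇒ 4.905 t² − 25.87 t − 14.9 = 0.
t = [25.87 + √(669.3 + 292.3)] / 9.810 = 5.798 s.
Horizontal: R = v_x · t = 36.94 × 5.798 = 214 m.

214 m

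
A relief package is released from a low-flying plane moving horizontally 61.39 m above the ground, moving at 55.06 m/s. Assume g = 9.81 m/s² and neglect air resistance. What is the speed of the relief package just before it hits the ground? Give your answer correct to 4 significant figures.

65.09 m/s

Fall time: t = √(2 × 61.39 / 9.81) = 3.5378 s.
At impact: v_x = 55.06 m/s (unchanged), v_y = g t = 9.81 × 3.5378 = 34.706 m/s.
Speed = √(v_x² + v_y²) = √(3031.6 + 1204.5) = 65.09 m/s.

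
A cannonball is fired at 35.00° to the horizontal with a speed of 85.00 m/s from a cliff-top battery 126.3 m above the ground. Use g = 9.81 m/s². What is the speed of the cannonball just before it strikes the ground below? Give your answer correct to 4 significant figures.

v_x = 85.00 cos 35.00° = 69.628 m/s is unchanged throughout.
For the vertical component, v_y² = v_y0² + 2 g h = (48.754)² + 2×9.81×126.3 = 4855.0, so |v_y| = 69.678 m/s.
Impact speed = √(v_x² + v_y²) = √(4848.1 + 4855.0) = 98.50 m/s.

98.50 m/s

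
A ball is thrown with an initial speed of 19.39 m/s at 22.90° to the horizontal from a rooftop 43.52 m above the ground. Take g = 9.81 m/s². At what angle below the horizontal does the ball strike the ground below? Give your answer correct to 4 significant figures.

59.38°

v_x = 19.39 cos 22.90° = 17.862 m/s.
At impact |v_y| = √(v_y0² + 2 g h) = √(7.5451² + 2×9.81×43.52) = 30.179 m/s.
Angle below horizontal = arctan(|v_y| / v_x) = arctan(30.179 / 17.862) = 59.38°.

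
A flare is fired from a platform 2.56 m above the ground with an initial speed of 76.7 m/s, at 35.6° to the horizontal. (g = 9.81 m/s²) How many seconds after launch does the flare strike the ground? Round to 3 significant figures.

Vertical component: v_y = 76.7 sin 35.6° = 44.65 m/s.
Taking up as positive with launch at y = 2.56 m, landing at y = 0: 0 = 2.56 + 44.65 t − ½(9.81) t².
Solving 4.905 t² − 44.65 t − 2.56 = 0 gives t = [44.65 + √(44.65² + 4·4.905·2.56)] / 9.810 = 9.16 s.

9.16 s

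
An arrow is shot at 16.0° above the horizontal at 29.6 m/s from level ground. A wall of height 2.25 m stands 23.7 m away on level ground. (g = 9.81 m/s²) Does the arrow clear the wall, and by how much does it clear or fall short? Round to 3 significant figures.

v_x = 29.6 cos 16.0° = 28.45 m/s; v_y0 = 29.6 sin 16.0° = 8.159 m/s.
Time to reach the wall: t = 23.7 / 28.45 = 0.8330 s.
Height at that point: y = 8.159×0.8330 − 4.905×0.8330² = 3.393 m.
That is 3.393 − 2.25 = 1.14 m above the top of the wall, so the arrow clears it.

Yes — it clears the wall by 1.14 m.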